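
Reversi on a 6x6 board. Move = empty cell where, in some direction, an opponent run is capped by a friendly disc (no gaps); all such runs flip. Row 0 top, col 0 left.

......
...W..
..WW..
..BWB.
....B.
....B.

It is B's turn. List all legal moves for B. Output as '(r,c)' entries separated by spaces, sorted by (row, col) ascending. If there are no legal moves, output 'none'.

(0,2): no bracket -> illegal
(0,3): no bracket -> illegal
(0,4): no bracket -> illegal
(1,1): flips 2 -> legal
(1,2): flips 2 -> legal
(1,4): flips 1 -> legal
(2,1): no bracket -> illegal
(2,4): no bracket -> illegal
(3,1): no bracket -> illegal
(4,2): no bracket -> illegal
(4,3): no bracket -> illegal

Answer: (1,1) (1,2) (1,4)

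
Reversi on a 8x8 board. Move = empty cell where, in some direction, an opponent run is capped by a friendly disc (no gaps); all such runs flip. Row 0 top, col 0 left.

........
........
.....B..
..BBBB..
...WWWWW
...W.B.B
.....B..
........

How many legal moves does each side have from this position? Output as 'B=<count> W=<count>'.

Answer: B=6 W=11

Derivation:
-- B to move --
(3,6): no bracket -> illegal
(3,7): flips 2 -> legal
(4,2): no bracket -> illegal
(5,2): flips 1 -> legal
(5,4): flips 2 -> legal
(5,6): flips 1 -> legal
(6,2): flips 2 -> legal
(6,3): flips 2 -> legal
(6,4): no bracket -> illegal
B mobility = 6
-- W to move --
(1,4): no bracket -> illegal
(1,5): flips 2 -> legal
(1,6): flips 2 -> legal
(2,1): flips 1 -> legal
(2,2): flips 1 -> legal
(2,3): flips 2 -> legal
(2,4): flips 2 -> legal
(2,6): flips 1 -> legal
(3,1): no bracket -> illegal
(3,6): no bracket -> illegal
(4,1): no bracket -> illegal
(4,2): no bracket -> illegal
(5,4): no bracket -> illegal
(5,6): no bracket -> illegal
(6,4): flips 1 -> legal
(6,6): flips 1 -> legal
(6,7): flips 1 -> legal
(7,4): no bracket -> illegal
(7,5): flips 2 -> legal
(7,6): no bracket -> illegal
W mobility = 11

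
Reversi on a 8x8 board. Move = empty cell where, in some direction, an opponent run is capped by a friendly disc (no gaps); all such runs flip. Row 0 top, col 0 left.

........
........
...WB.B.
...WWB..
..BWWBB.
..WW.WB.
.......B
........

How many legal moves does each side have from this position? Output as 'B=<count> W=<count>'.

Answer: B=7 W=12

Derivation:
-- B to move --
(1,2): flips 2 -> legal
(1,3): no bracket -> illegal
(1,4): no bracket -> illegal
(2,2): flips 1 -> legal
(2,5): no bracket -> illegal
(3,2): flips 2 -> legal
(4,1): no bracket -> illegal
(5,1): no bracket -> illegal
(5,4): flips 3 -> legal
(6,1): no bracket -> illegal
(6,2): flips 3 -> legal
(6,3): no bracket -> illegal
(6,4): flips 2 -> legal
(6,5): flips 1 -> legal
(6,6): no bracket -> illegal
B mobility = 7
-- W to move --
(1,3): no bracket -> illegal
(1,4): flips 1 -> legal
(1,5): flips 1 -> legal
(1,6): no bracket -> illegal
(1,7): flips 2 -> legal
(2,5): flips 3 -> legal
(2,7): no bracket -> illegal
(3,1): flips 1 -> legal
(3,2): flips 1 -> legal
(3,6): flips 1 -> legal
(3,7): flips 1 -> legal
(4,1): flips 1 -> legal
(4,7): flips 2 -> legal
(5,1): flips 1 -> legal
(5,4): no bracket -> illegal
(5,7): flips 1 -> legal
(6,5): no bracket -> illegal
(6,6): no bracket -> illegal
(7,6): no bracket -> illegal
(7,7): no bracket -> illegal
W mobility = 12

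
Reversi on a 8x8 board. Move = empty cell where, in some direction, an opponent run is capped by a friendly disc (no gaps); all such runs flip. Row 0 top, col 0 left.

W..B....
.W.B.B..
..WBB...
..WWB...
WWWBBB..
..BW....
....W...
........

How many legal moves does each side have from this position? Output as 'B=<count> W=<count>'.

Answer: B=9 W=11

Derivation:
-- B to move --
(0,1): no bracket -> illegal
(0,2): no bracket -> illegal
(1,0): no bracket -> illegal
(1,2): flips 3 -> legal
(2,0): no bracket -> illegal
(2,1): flips 2 -> legal
(3,0): flips 1 -> legal
(3,1): flips 3 -> legal
(5,0): flips 2 -> legal
(5,1): flips 2 -> legal
(5,4): flips 1 -> legal
(5,5): no bracket -> illegal
(6,2): flips 1 -> legal
(6,3): flips 1 -> legal
(6,5): no bracket -> illegal
(7,3): no bracket -> illegal
(7,4): no bracket -> illegal
(7,5): no bracket -> illegal
B mobility = 9
-- W to move --
(0,2): no bracket -> illegal
(0,4): flips 1 -> legal
(0,5): no bracket -> illegal
(0,6): flips 2 -> legal
(1,2): no bracket -> illegal
(1,4): flips 1 -> legal
(1,6): no bracket -> illegal
(2,5): flips 2 -> legal
(2,6): no bracket -> illegal
(3,5): flips 2 -> legal
(3,6): no bracket -> illegal
(4,6): flips 3 -> legal
(5,1): flips 1 -> legal
(5,4): flips 1 -> legal
(5,5): flips 1 -> legal
(5,6): no bracket -> illegal
(6,1): no bracket -> illegal
(6,2): flips 1 -> legal
(6,3): flips 1 -> legal
W mobility = 11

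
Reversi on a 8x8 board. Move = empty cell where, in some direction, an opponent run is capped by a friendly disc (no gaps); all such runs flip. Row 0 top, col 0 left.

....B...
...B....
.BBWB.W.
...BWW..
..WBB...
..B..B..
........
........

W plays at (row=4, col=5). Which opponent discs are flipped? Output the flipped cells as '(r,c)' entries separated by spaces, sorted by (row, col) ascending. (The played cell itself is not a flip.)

Answer: (4,3) (4,4)

Derivation:
Dir NW: first cell 'W' (not opp) -> no flip
Dir N: first cell 'W' (not opp) -> no flip
Dir NE: first cell '.' (not opp) -> no flip
Dir W: opp run (4,4) (4,3) capped by W -> flip
Dir E: first cell '.' (not opp) -> no flip
Dir SW: first cell '.' (not opp) -> no flip
Dir S: opp run (5,5), next='.' -> no flip
Dir SE: first cell '.' (not opp) -> no flip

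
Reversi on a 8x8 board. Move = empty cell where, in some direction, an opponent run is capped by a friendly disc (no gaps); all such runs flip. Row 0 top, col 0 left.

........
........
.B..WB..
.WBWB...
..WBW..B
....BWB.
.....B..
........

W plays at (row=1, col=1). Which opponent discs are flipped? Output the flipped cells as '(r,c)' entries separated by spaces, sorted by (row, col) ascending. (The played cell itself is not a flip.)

Answer: (2,1)

Derivation:
Dir NW: first cell '.' (not opp) -> no flip
Dir N: first cell '.' (not opp) -> no flip
Dir NE: first cell '.' (not opp) -> no flip
Dir W: first cell '.' (not opp) -> no flip
Dir E: first cell '.' (not opp) -> no flip
Dir SW: first cell '.' (not opp) -> no flip
Dir S: opp run (2,1) capped by W -> flip
Dir SE: first cell '.' (not opp) -> no flip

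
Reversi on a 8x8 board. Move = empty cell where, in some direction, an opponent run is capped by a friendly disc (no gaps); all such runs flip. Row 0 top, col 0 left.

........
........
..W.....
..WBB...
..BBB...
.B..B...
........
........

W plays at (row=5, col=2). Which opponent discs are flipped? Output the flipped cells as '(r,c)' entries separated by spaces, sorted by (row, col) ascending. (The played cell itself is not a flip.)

Dir NW: first cell '.' (not opp) -> no flip
Dir N: opp run (4,2) capped by W -> flip
Dir NE: opp run (4,3) (3,4), next='.' -> no flip
Dir W: opp run (5,1), next='.' -> no flip
Dir E: first cell '.' (not opp) -> no flip
Dir SW: first cell '.' (not opp) -> no flip
Dir S: first cell '.' (not opp) -> no flip
Dir SE: first cell '.' (not opp) -> no flip

Answer: (4,2)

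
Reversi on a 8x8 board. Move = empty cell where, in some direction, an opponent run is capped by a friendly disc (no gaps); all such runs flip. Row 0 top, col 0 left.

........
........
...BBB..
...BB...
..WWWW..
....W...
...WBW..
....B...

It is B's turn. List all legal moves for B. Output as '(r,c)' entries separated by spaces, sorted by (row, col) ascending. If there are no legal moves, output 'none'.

Answer: (5,1) (5,2) (5,3) (5,5) (5,6) (6,2) (6,6)

Derivation:
(3,1): no bracket -> illegal
(3,2): no bracket -> illegal
(3,5): no bracket -> illegal
(3,6): no bracket -> illegal
(4,1): no bracket -> illegal
(4,6): no bracket -> illegal
(5,1): flips 1 -> legal
(5,2): flips 2 -> legal
(5,3): flips 1 -> legal
(5,5): flips 1 -> legal
(5,6): flips 2 -> legal
(6,2): flips 1 -> legal
(6,6): flips 1 -> legal
(7,2): no bracket -> illegal
(7,3): no bracket -> illegal
(7,5): no bracket -> illegal
(7,6): no bracket -> illegal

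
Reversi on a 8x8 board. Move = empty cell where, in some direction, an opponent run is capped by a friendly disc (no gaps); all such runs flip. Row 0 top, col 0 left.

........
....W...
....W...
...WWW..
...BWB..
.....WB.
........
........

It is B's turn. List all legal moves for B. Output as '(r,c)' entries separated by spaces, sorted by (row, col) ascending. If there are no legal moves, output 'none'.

(0,3): no bracket -> illegal
(0,4): no bracket -> illegal
(0,5): no bracket -> illegal
(1,3): no bracket -> illegal
(1,5): no bracket -> illegal
(2,2): no bracket -> illegal
(2,3): flips 2 -> legal
(2,5): flips 2 -> legal
(2,6): no bracket -> illegal
(3,2): no bracket -> illegal
(3,6): no bracket -> illegal
(4,2): no bracket -> illegal
(4,6): no bracket -> illegal
(5,3): no bracket -> illegal
(5,4): flips 1 -> legal
(6,4): no bracket -> illegal
(6,5): flips 1 -> legal
(6,6): no bracket -> illegal

Answer: (2,3) (2,5) (5,4) (6,5)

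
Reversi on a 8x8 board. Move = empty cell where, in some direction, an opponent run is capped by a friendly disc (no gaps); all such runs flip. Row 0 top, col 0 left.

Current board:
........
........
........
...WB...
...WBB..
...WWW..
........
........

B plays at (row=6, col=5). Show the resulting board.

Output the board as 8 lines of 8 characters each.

Answer: ........
........
........
...WB...
...WBB..
...WWB..
.....B..
........

Derivation:
Place B at (6,5); scan 8 dirs for brackets.
Dir NW: opp run (5,4) (4,3), next='.' -> no flip
Dir N: opp run (5,5) capped by B -> flip
Dir NE: first cell '.' (not opp) -> no flip
Dir W: first cell '.' (not opp) -> no flip
Dir E: first cell '.' (not opp) -> no flip
Dir SW: first cell '.' (not opp) -> no flip
Dir S: first cell '.' (not opp) -> no flip
Dir SE: first cell '.' (not opp) -> no flip
All flips: (5,5)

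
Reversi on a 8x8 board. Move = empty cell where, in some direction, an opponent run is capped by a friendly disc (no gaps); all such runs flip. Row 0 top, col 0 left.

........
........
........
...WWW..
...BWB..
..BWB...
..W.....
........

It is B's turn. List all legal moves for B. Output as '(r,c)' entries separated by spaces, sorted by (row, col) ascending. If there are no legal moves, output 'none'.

(2,2): no bracket -> illegal
(2,3): flips 2 -> legal
(2,4): flips 2 -> legal
(2,5): flips 2 -> legal
(2,6): no bracket -> illegal
(3,2): no bracket -> illegal
(3,6): no bracket -> illegal
(4,2): no bracket -> illegal
(4,6): no bracket -> illegal
(5,1): no bracket -> illegal
(5,5): no bracket -> illegal
(6,1): no bracket -> illegal
(6,3): flips 1 -> legal
(6,4): no bracket -> illegal
(7,1): no bracket -> illegal
(7,2): flips 1 -> legal
(7,3): no bracket -> illegal

Answer: (2,3) (2,4) (2,5) (6,3) (7,2)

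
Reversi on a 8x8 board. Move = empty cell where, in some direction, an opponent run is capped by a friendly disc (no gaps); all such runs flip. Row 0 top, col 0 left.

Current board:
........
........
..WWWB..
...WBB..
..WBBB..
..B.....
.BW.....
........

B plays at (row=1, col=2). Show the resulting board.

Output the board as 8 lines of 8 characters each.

Place B at (1,2); scan 8 dirs for brackets.
Dir NW: first cell '.' (not opp) -> no flip
Dir N: first cell '.' (not opp) -> no flip
Dir NE: first cell '.' (not opp) -> no flip
Dir W: first cell '.' (not opp) -> no flip
Dir E: first cell '.' (not opp) -> no flip
Dir SW: first cell '.' (not opp) -> no flip
Dir S: opp run (2,2), next='.' -> no flip
Dir SE: opp run (2,3) capped by B -> flip
All flips: (2,3)

Answer: ........
..B.....
..WBWB..
...WBB..
..WBBB..
..B.....
.BW.....
........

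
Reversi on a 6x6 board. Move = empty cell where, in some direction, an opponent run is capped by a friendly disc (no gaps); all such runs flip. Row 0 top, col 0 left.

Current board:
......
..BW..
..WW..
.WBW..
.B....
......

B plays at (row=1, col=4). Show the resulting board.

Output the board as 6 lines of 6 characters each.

Place B at (1,4); scan 8 dirs for brackets.
Dir NW: first cell '.' (not opp) -> no flip
Dir N: first cell '.' (not opp) -> no flip
Dir NE: first cell '.' (not opp) -> no flip
Dir W: opp run (1,3) capped by B -> flip
Dir E: first cell '.' (not opp) -> no flip
Dir SW: opp run (2,3) capped by B -> flip
Dir S: first cell '.' (not opp) -> no flip
Dir SE: first cell '.' (not opp) -> no flip
All flips: (1,3) (2,3)

Answer: ......
..BBB.
..WB..
.WBW..
.B....
......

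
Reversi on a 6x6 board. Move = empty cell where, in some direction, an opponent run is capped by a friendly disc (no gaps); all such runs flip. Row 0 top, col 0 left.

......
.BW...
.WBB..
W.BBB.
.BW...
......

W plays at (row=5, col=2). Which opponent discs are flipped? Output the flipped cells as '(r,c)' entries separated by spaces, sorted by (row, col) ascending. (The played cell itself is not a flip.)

Dir NW: opp run (4,1) capped by W -> flip
Dir N: first cell 'W' (not opp) -> no flip
Dir NE: first cell '.' (not opp) -> no flip
Dir W: first cell '.' (not opp) -> no flip
Dir E: first cell '.' (not opp) -> no flip
Dir SW: edge -> no flip
Dir S: edge -> no flip
Dir SE: edge -> no flip

Answer: (4,1)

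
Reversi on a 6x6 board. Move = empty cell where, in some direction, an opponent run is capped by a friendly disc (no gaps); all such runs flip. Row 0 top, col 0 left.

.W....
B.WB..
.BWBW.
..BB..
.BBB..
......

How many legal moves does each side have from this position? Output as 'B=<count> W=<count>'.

Answer: B=7 W=9

Derivation:
-- B to move --
(0,0): no bracket -> illegal
(0,2): flips 2 -> legal
(0,3): flips 1 -> legal
(1,1): flips 2 -> legal
(1,4): no bracket -> illegal
(1,5): flips 1 -> legal
(2,5): flips 1 -> legal
(3,1): flips 1 -> legal
(3,4): no bracket -> illegal
(3,5): flips 1 -> legal
B mobility = 7
-- W to move --
(0,0): no bracket -> illegal
(0,2): flips 1 -> legal
(0,3): no bracket -> illegal
(0,4): flips 1 -> legal
(1,1): no bracket -> illegal
(1,4): flips 1 -> legal
(2,0): flips 1 -> legal
(3,0): flips 1 -> legal
(3,1): no bracket -> illegal
(3,4): flips 1 -> legal
(4,0): no bracket -> illegal
(4,4): flips 1 -> legal
(5,0): no bracket -> illegal
(5,1): flips 2 -> legal
(5,2): flips 2 -> legal
(5,3): no bracket -> illegal
(5,4): no bracket -> illegal
W mobility = 9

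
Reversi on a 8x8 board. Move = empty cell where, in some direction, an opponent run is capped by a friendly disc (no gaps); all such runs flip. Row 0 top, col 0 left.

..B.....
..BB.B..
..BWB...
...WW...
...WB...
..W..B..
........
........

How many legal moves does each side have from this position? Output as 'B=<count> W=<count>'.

Answer: B=3 W=10

Derivation:
-- B to move --
(1,4): no bracket -> illegal
(2,5): no bracket -> illegal
(3,2): no bracket -> illegal
(3,5): no bracket -> illegal
(4,1): no bracket -> illegal
(4,2): flips 2 -> legal
(4,5): flips 2 -> legal
(5,1): no bracket -> illegal
(5,3): flips 3 -> legal
(5,4): no bracket -> illegal
(6,1): no bracket -> illegal
(6,2): no bracket -> illegal
(6,3): no bracket -> illegal
B mobility = 3
-- W to move --
(0,1): flips 1 -> legal
(0,3): flips 1 -> legal
(0,4): no bracket -> illegal
(0,5): no bracket -> illegal
(0,6): flips 2 -> legal
(1,1): flips 1 -> legal
(1,4): flips 1 -> legal
(1,6): no bracket -> illegal
(2,1): flips 1 -> legal
(2,5): flips 1 -> legal
(2,6): no bracket -> illegal
(3,1): no bracket -> illegal
(3,2): no bracket -> illegal
(3,5): no bracket -> illegal
(4,5): flips 1 -> legal
(4,6): no bracket -> illegal
(5,3): no bracket -> illegal
(5,4): flips 1 -> legal
(5,6): no bracket -> illegal
(6,4): no bracket -> illegal
(6,5): no bracket -> illegal
(6,6): flips 2 -> legal
W mobility = 10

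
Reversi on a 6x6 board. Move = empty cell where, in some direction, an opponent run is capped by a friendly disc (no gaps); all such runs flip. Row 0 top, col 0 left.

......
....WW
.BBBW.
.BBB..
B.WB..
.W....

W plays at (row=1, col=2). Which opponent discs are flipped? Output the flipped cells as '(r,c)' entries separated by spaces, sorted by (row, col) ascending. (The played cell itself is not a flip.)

Dir NW: first cell '.' (not opp) -> no flip
Dir N: first cell '.' (not opp) -> no flip
Dir NE: first cell '.' (not opp) -> no flip
Dir W: first cell '.' (not opp) -> no flip
Dir E: first cell '.' (not opp) -> no flip
Dir SW: opp run (2,1), next='.' -> no flip
Dir S: opp run (2,2) (3,2) capped by W -> flip
Dir SE: opp run (2,3), next='.' -> no flip

Answer: (2,2) (3,2)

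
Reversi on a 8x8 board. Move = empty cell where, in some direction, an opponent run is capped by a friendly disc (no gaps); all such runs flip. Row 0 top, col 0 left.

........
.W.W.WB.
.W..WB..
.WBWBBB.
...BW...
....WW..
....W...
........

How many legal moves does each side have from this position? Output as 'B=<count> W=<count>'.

-- B to move --
(0,0): no bracket -> illegal
(0,1): no bracket -> illegal
(0,2): flips 2 -> legal
(0,3): no bracket -> illegal
(0,4): no bracket -> illegal
(0,5): flips 1 -> legal
(0,6): no bracket -> illegal
(1,0): flips 1 -> legal
(1,2): no bracket -> illegal
(1,4): flips 2 -> legal
(2,0): no bracket -> illegal
(2,2): no bracket -> illegal
(2,3): flips 2 -> legal
(2,6): no bracket -> illegal
(3,0): flips 1 -> legal
(4,0): no bracket -> illegal
(4,1): no bracket -> illegal
(4,2): no bracket -> illegal
(4,5): flips 1 -> legal
(4,6): no bracket -> illegal
(5,3): flips 1 -> legal
(5,6): no bracket -> illegal
(6,3): no bracket -> illegal
(6,5): flips 1 -> legal
(6,6): no bracket -> illegal
(7,3): no bracket -> illegal
(7,4): flips 3 -> legal
(7,5): no bracket -> illegal
B mobility = 10
-- W to move --
(0,5): no bracket -> illegal
(0,6): no bracket -> illegal
(0,7): no bracket -> illegal
(1,4): no bracket -> illegal
(1,7): flips 1 -> legal
(2,2): no bracket -> illegal
(2,3): no bracket -> illegal
(2,6): flips 2 -> legal
(2,7): no bracket -> illegal
(3,7): flips 3 -> legal
(4,1): no bracket -> illegal
(4,2): flips 1 -> legal
(4,5): flips 2 -> legal
(4,6): flips 1 -> legal
(4,7): no bracket -> illegal
(5,2): no bracket -> illegal
(5,3): flips 1 -> legal
W mobility = 7

Answer: B=10 W=7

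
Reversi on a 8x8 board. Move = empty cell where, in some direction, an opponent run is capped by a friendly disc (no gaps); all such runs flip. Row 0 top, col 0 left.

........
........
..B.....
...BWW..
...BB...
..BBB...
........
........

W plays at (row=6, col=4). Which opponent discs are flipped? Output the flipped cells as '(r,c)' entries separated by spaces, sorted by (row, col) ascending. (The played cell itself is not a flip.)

Dir NW: opp run (5,3), next='.' -> no flip
Dir N: opp run (5,4) (4,4) capped by W -> flip
Dir NE: first cell '.' (not opp) -> no flip
Dir W: first cell '.' (not opp) -> no flip
Dir E: first cell '.' (not opp) -> no flip
Dir SW: first cell '.' (not opp) -> no flip
Dir S: first cell '.' (not opp) -> no flip
Dir SE: first cell '.' (not opp) -> no flip

Answer: (4,4) (5,4)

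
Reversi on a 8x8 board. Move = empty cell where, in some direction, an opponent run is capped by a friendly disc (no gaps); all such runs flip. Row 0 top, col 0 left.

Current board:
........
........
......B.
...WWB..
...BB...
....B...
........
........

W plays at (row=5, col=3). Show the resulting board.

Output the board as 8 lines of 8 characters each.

Answer: ........
........
......B.
...WWB..
...WB...
...WB...
........
........

Derivation:
Place W at (5,3); scan 8 dirs for brackets.
Dir NW: first cell '.' (not opp) -> no flip
Dir N: opp run (4,3) capped by W -> flip
Dir NE: opp run (4,4) (3,5) (2,6), next='.' -> no flip
Dir W: first cell '.' (not opp) -> no flip
Dir E: opp run (5,4), next='.' -> no flip
Dir SW: first cell '.' (not opp) -> no flip
Dir S: first cell '.' (not opp) -> no flip
Dir SE: first cell '.' (not opp) -> no flip
All flips: (4,3)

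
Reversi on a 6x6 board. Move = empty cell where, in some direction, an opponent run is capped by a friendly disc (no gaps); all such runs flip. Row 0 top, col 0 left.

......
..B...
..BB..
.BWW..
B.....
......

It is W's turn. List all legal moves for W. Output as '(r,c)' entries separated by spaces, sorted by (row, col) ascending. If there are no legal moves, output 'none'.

Answer: (0,2) (1,1) (1,3) (1,4) (3,0)

Derivation:
(0,1): no bracket -> illegal
(0,2): flips 2 -> legal
(0,3): no bracket -> illegal
(1,1): flips 1 -> legal
(1,3): flips 1 -> legal
(1,4): flips 1 -> legal
(2,0): no bracket -> illegal
(2,1): no bracket -> illegal
(2,4): no bracket -> illegal
(3,0): flips 1 -> legal
(3,4): no bracket -> illegal
(4,1): no bracket -> illegal
(4,2): no bracket -> illegal
(5,0): no bracket -> illegal
(5,1): no bracket -> illegal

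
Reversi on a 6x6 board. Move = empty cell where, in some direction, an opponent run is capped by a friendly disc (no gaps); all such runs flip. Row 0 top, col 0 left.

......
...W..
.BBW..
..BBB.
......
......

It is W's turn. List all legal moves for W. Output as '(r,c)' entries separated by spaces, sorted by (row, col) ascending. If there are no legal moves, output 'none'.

(1,0): no bracket -> illegal
(1,1): no bracket -> illegal
(1,2): no bracket -> illegal
(2,0): flips 2 -> legal
(2,4): no bracket -> illegal
(2,5): no bracket -> illegal
(3,0): no bracket -> illegal
(3,1): flips 1 -> legal
(3,5): no bracket -> illegal
(4,1): flips 1 -> legal
(4,2): no bracket -> illegal
(4,3): flips 1 -> legal
(4,4): no bracket -> illegal
(4,5): flips 1 -> legal

Answer: (2,0) (3,1) (4,1) (4,3) (4,5)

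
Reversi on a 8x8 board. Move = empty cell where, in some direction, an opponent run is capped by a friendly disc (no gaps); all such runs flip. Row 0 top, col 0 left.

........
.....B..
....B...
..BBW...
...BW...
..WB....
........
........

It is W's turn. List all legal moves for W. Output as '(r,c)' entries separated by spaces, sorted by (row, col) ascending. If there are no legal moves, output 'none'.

(0,4): no bracket -> illegal
(0,5): no bracket -> illegal
(0,6): no bracket -> illegal
(1,3): no bracket -> illegal
(1,4): flips 1 -> legal
(1,6): no bracket -> illegal
(2,1): no bracket -> illegal
(2,2): flips 1 -> legal
(2,3): no bracket -> illegal
(2,5): no bracket -> illegal
(2,6): no bracket -> illegal
(3,1): flips 2 -> legal
(3,5): no bracket -> illegal
(4,1): no bracket -> illegal
(4,2): flips 1 -> legal
(5,4): flips 1 -> legal
(6,2): flips 1 -> legal
(6,3): no bracket -> illegal
(6,4): no bracket -> illegal

Answer: (1,4) (2,2) (3,1) (4,2) (5,4) (6,2)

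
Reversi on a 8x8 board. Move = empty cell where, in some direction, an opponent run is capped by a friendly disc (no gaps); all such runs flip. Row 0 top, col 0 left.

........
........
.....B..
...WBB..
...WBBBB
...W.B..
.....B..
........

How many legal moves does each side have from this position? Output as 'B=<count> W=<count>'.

Answer: B=5 W=4

Derivation:
-- B to move --
(2,2): flips 1 -> legal
(2,3): no bracket -> illegal
(2,4): no bracket -> illegal
(3,2): flips 1 -> legal
(4,2): flips 1 -> legal
(5,2): flips 1 -> legal
(5,4): no bracket -> illegal
(6,2): flips 1 -> legal
(6,3): no bracket -> illegal
(6,4): no bracket -> illegal
B mobility = 5
-- W to move --
(1,4): no bracket -> illegal
(1,5): no bracket -> illegal
(1,6): flips 2 -> legal
(2,3): no bracket -> illegal
(2,4): no bracket -> illegal
(2,6): flips 2 -> legal
(3,6): flips 2 -> legal
(3,7): no bracket -> illegal
(5,4): no bracket -> illegal
(5,6): no bracket -> illegal
(5,7): no bracket -> illegal
(6,4): no bracket -> illegal
(6,6): flips 2 -> legal
(7,4): no bracket -> illegal
(7,5): no bracket -> illegal
(7,6): no bracket -> illegal
W mobility = 4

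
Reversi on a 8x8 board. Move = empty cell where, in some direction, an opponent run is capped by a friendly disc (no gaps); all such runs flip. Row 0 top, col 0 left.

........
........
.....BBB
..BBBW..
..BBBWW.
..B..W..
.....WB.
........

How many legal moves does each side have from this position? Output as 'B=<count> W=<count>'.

-- B to move --
(2,4): no bracket -> illegal
(3,6): flips 1 -> legal
(3,7): no bracket -> illegal
(4,7): flips 2 -> legal
(5,4): no bracket -> illegal
(5,6): flips 1 -> legal
(5,7): no bracket -> illegal
(6,4): flips 1 -> legal
(7,4): no bracket -> illegal
(7,5): flips 4 -> legal
(7,6): no bracket -> illegal
B mobility = 5
-- W to move --
(1,4): no bracket -> illegal
(1,5): flips 1 -> legal
(1,6): no bracket -> illegal
(1,7): flips 1 -> legal
(2,1): no bracket -> illegal
(2,2): flips 2 -> legal
(2,3): flips 1 -> legal
(2,4): no bracket -> illegal
(3,1): flips 3 -> legal
(3,6): no bracket -> illegal
(3,7): no bracket -> illegal
(4,1): flips 3 -> legal
(5,1): no bracket -> illegal
(5,3): flips 1 -> legal
(5,4): no bracket -> illegal
(5,6): no bracket -> illegal
(5,7): no bracket -> illegal
(6,1): no bracket -> illegal
(6,2): no bracket -> illegal
(6,3): no bracket -> illegal
(6,7): flips 1 -> legal
(7,5): no bracket -> illegal
(7,6): no bracket -> illegal
(7,7): flips 1 -> legal
W mobility = 9

Answer: B=5 W=9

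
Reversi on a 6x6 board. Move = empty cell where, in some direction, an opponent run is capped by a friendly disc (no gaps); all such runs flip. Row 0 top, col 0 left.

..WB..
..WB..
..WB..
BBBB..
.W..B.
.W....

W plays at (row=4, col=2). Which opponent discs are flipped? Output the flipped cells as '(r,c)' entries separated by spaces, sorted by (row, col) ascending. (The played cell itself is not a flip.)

Dir NW: opp run (3,1), next='.' -> no flip
Dir N: opp run (3,2) capped by W -> flip
Dir NE: opp run (3,3), next='.' -> no flip
Dir W: first cell 'W' (not opp) -> no flip
Dir E: first cell '.' (not opp) -> no flip
Dir SW: first cell 'W' (not opp) -> no flip
Dir S: first cell '.' (not opp) -> no flip
Dir SE: first cell '.' (not opp) -> no flip

Answer: (3,2)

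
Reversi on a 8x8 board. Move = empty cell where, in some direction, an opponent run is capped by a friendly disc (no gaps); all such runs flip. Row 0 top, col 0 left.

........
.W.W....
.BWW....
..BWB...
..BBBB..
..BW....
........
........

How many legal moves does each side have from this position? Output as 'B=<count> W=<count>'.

Answer: B=10 W=8

Derivation:
-- B to move --
(0,0): flips 3 -> legal
(0,1): flips 1 -> legal
(0,2): no bracket -> illegal
(0,3): flips 3 -> legal
(0,4): no bracket -> illegal
(1,0): no bracket -> illegal
(1,2): flips 2 -> legal
(1,4): flips 1 -> legal
(2,0): no bracket -> illegal
(2,4): flips 3 -> legal
(3,1): no bracket -> illegal
(5,4): flips 1 -> legal
(6,2): flips 1 -> legal
(6,3): flips 1 -> legal
(6,4): flips 1 -> legal
B mobility = 10
-- W to move --
(1,0): no bracket -> illegal
(1,2): no bracket -> illegal
(2,0): flips 1 -> legal
(2,4): no bracket -> illegal
(2,5): no bracket -> illegal
(3,0): no bracket -> illegal
(3,1): flips 3 -> legal
(3,5): flips 2 -> legal
(3,6): no bracket -> illegal
(4,1): flips 1 -> legal
(4,6): no bracket -> illegal
(5,1): flips 2 -> legal
(5,4): no bracket -> illegal
(5,5): flips 1 -> legal
(5,6): flips 2 -> legal
(6,1): no bracket -> illegal
(6,2): flips 3 -> legal
(6,3): no bracket -> illegal
W mobility = 8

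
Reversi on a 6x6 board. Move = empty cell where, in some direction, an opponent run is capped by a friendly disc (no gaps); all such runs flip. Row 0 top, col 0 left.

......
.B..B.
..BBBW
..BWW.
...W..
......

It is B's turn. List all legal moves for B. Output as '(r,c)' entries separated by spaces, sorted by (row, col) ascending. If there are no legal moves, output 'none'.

(1,5): no bracket -> illegal
(3,5): flips 2 -> legal
(4,2): flips 1 -> legal
(4,4): flips 2 -> legal
(4,5): flips 1 -> legal
(5,2): no bracket -> illegal
(5,3): flips 2 -> legal
(5,4): flips 1 -> legal

Answer: (3,5) (4,2) (4,4) (4,5) (5,3) (5,4)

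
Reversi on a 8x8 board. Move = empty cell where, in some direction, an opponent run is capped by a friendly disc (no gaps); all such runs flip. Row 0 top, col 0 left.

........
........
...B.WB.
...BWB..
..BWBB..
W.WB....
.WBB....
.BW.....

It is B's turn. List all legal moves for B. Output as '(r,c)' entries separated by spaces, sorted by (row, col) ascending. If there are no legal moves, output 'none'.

(1,4): no bracket -> illegal
(1,5): flips 1 -> legal
(1,6): no bracket -> illegal
(2,4): flips 2 -> legal
(3,2): no bracket -> illegal
(3,6): no bracket -> illegal
(4,0): no bracket -> illegal
(4,1): flips 1 -> legal
(5,1): flips 2 -> legal
(5,4): no bracket -> illegal
(6,0): flips 1 -> legal
(7,0): no bracket -> illegal
(7,3): flips 1 -> legal

Answer: (1,5) (2,4) (4,1) (5,1) (6,0) (7,3)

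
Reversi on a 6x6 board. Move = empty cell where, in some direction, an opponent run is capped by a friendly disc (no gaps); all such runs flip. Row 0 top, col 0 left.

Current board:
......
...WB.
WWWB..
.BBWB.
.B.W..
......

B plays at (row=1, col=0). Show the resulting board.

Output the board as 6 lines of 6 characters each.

Answer: ......
B..WB.
WBWB..
.BBWB.
.B.W..
......

Derivation:
Place B at (1,0); scan 8 dirs for brackets.
Dir NW: edge -> no flip
Dir N: first cell '.' (not opp) -> no flip
Dir NE: first cell '.' (not opp) -> no flip
Dir W: edge -> no flip
Dir E: first cell '.' (not opp) -> no flip
Dir SW: edge -> no flip
Dir S: opp run (2,0), next='.' -> no flip
Dir SE: opp run (2,1) capped by B -> flip
All flips: (2,1)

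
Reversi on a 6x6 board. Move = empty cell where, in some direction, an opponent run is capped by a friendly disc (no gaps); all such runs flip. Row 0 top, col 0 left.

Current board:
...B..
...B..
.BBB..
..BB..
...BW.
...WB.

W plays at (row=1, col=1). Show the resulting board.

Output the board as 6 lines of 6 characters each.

Answer: ...B..
.W.B..
.BWB..
..BW..
...BW.
...WB.

Derivation:
Place W at (1,1); scan 8 dirs for brackets.
Dir NW: first cell '.' (not opp) -> no flip
Dir N: first cell '.' (not opp) -> no flip
Dir NE: first cell '.' (not opp) -> no flip
Dir W: first cell '.' (not opp) -> no flip
Dir E: first cell '.' (not opp) -> no flip
Dir SW: first cell '.' (not opp) -> no flip
Dir S: opp run (2,1), next='.' -> no flip
Dir SE: opp run (2,2) (3,3) capped by W -> flip
All flips: (2,2) (3,3)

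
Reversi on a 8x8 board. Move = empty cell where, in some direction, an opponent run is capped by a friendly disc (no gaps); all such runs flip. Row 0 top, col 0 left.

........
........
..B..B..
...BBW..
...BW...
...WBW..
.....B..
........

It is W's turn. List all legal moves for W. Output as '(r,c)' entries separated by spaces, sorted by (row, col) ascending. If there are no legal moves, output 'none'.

Answer: (1,1) (1,5) (2,3) (2,4) (3,2) (4,2) (6,4) (7,5)

Derivation:
(1,1): flips 2 -> legal
(1,2): no bracket -> illegal
(1,3): no bracket -> illegal
(1,4): no bracket -> illegal
(1,5): flips 1 -> legal
(1,6): no bracket -> illegal
(2,1): no bracket -> illegal
(2,3): flips 2 -> legal
(2,4): flips 1 -> legal
(2,6): no bracket -> illegal
(3,1): no bracket -> illegal
(3,2): flips 2 -> legal
(3,6): no bracket -> illegal
(4,2): flips 1 -> legal
(4,5): no bracket -> illegal
(5,2): no bracket -> illegal
(5,6): no bracket -> illegal
(6,3): no bracket -> illegal
(6,4): flips 1 -> legal
(6,6): no bracket -> illegal
(7,4): no bracket -> illegal
(7,5): flips 1 -> legal
(7,6): no bracket -> illegal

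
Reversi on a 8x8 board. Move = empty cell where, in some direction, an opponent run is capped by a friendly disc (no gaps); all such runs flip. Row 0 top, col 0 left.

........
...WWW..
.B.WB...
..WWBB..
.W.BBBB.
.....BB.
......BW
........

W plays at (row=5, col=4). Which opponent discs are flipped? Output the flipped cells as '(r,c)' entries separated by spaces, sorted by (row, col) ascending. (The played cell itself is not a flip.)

Answer: (2,4) (3,4) (4,3) (4,4)

Derivation:
Dir NW: opp run (4,3) capped by W -> flip
Dir N: opp run (4,4) (3,4) (2,4) capped by W -> flip
Dir NE: opp run (4,5), next='.' -> no flip
Dir W: first cell '.' (not opp) -> no flip
Dir E: opp run (5,5) (5,6), next='.' -> no flip
Dir SW: first cell '.' (not opp) -> no flip
Dir S: first cell '.' (not opp) -> no flip
Dir SE: first cell '.' (not opp) -> no flip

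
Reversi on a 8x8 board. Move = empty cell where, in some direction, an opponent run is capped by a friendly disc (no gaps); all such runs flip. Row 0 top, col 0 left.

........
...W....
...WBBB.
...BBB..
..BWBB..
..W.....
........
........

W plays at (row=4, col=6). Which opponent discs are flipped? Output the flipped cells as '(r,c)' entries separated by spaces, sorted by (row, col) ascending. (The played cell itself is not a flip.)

Dir NW: opp run (3,5) (2,4) capped by W -> flip
Dir N: first cell '.' (not opp) -> no flip
Dir NE: first cell '.' (not opp) -> no flip
Dir W: opp run (4,5) (4,4) capped by W -> flip
Dir E: first cell '.' (not opp) -> no flip
Dir SW: first cell '.' (not opp) -> no flip
Dir S: first cell '.' (not opp) -> no flip
Dir SE: first cell '.' (not opp) -> no flip

Answer: (2,4) (3,5) (4,4) (4,5)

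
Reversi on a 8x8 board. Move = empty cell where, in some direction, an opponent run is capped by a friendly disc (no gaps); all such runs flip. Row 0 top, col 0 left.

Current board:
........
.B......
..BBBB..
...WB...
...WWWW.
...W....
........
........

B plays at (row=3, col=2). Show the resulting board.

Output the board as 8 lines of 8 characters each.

Place B at (3,2); scan 8 dirs for brackets.
Dir NW: first cell '.' (not opp) -> no flip
Dir N: first cell 'B' (not opp) -> no flip
Dir NE: first cell 'B' (not opp) -> no flip
Dir W: first cell '.' (not opp) -> no flip
Dir E: opp run (3,3) capped by B -> flip
Dir SW: first cell '.' (not opp) -> no flip
Dir S: first cell '.' (not opp) -> no flip
Dir SE: opp run (4,3), next='.' -> no flip
All flips: (3,3)

Answer: ........
.B......
..BBBB..
..BBB...
...WWWW.
...W....
........
........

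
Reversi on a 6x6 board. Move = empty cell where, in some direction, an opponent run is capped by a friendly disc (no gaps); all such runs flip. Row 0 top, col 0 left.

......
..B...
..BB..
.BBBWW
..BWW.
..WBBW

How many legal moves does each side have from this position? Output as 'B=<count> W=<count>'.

-- B to move --
(2,4): flips 2 -> legal
(2,5): no bracket -> illegal
(4,1): no bracket -> illegal
(4,5): flips 3 -> legal
(5,1): flips 1 -> legal
B mobility = 3
-- W to move --
(0,1): flips 2 -> legal
(0,2): flips 4 -> legal
(0,3): no bracket -> illegal
(1,1): flips 2 -> legal
(1,3): flips 2 -> legal
(1,4): no bracket -> illegal
(2,0): no bracket -> illegal
(2,1): flips 1 -> legal
(2,4): no bracket -> illegal
(3,0): flips 3 -> legal
(4,0): no bracket -> illegal
(4,1): flips 1 -> legal
(4,5): no bracket -> illegal
(5,1): no bracket -> illegal
W mobility = 7

Answer: B=3 W=7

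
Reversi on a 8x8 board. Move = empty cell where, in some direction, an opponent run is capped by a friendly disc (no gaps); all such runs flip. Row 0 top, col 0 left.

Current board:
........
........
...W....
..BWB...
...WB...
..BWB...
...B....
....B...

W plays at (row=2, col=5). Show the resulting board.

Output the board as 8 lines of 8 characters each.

Place W at (2,5); scan 8 dirs for brackets.
Dir NW: first cell '.' (not opp) -> no flip
Dir N: first cell '.' (not opp) -> no flip
Dir NE: first cell '.' (not opp) -> no flip
Dir W: first cell '.' (not opp) -> no flip
Dir E: first cell '.' (not opp) -> no flip
Dir SW: opp run (3,4) capped by W -> flip
Dir S: first cell '.' (not opp) -> no flip
Dir SE: first cell '.' (not opp) -> no flip
All flips: (3,4)

Answer: ........
........
...W.W..
..BWW...
...WB...
..BWB...
...B....
....B...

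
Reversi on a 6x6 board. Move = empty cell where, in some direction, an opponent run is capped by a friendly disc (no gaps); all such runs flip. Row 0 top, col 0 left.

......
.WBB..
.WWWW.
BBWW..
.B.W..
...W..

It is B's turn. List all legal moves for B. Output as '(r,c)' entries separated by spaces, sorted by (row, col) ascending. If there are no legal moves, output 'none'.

(0,0): no bracket -> illegal
(0,1): flips 2 -> legal
(0,2): no bracket -> illegal
(1,0): flips 1 -> legal
(1,4): flips 2 -> legal
(1,5): no bracket -> illegal
(2,0): no bracket -> illegal
(2,5): no bracket -> illegal
(3,4): flips 3 -> legal
(3,5): flips 1 -> legal
(4,2): flips 2 -> legal
(4,4): no bracket -> illegal
(5,2): no bracket -> illegal
(5,4): no bracket -> illegal

Answer: (0,1) (1,0) (1,4) (3,4) (3,5) (4,2)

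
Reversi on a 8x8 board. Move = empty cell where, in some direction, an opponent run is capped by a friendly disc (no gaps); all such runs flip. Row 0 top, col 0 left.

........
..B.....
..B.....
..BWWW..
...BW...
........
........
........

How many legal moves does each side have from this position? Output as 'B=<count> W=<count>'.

-- B to move --
(2,3): flips 1 -> legal
(2,4): no bracket -> illegal
(2,5): flips 1 -> legal
(2,6): no bracket -> illegal
(3,6): flips 3 -> legal
(4,2): no bracket -> illegal
(4,5): flips 1 -> legal
(4,6): no bracket -> illegal
(5,3): no bracket -> illegal
(5,4): no bracket -> illegal
(5,5): flips 2 -> legal
B mobility = 5
-- W to move --
(0,1): no bracket -> illegal
(0,2): no bracket -> illegal
(0,3): no bracket -> illegal
(1,1): flips 1 -> legal
(1,3): no bracket -> illegal
(2,1): no bracket -> illegal
(2,3): no bracket -> illegal
(3,1): flips 1 -> legal
(4,1): no bracket -> illegal
(4,2): flips 1 -> legal
(5,2): flips 1 -> legal
(5,3): flips 1 -> legal
(5,4): no bracket -> illegal
W mobility = 5

Answer: B=5 W=5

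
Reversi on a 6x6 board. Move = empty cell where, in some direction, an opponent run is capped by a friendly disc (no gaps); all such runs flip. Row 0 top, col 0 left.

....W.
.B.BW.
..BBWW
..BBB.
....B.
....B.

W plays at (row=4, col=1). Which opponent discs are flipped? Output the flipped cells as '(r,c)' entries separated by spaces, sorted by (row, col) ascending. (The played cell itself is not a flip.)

Answer: (2,3) (3,2)

Derivation:
Dir NW: first cell '.' (not opp) -> no flip
Dir N: first cell '.' (not opp) -> no flip
Dir NE: opp run (3,2) (2,3) capped by W -> flip
Dir W: first cell '.' (not opp) -> no flip
Dir E: first cell '.' (not opp) -> no flip
Dir SW: first cell '.' (not opp) -> no flip
Dir S: first cell '.' (not opp) -> no flip
Dir SE: first cell '.' (not opp) -> no flip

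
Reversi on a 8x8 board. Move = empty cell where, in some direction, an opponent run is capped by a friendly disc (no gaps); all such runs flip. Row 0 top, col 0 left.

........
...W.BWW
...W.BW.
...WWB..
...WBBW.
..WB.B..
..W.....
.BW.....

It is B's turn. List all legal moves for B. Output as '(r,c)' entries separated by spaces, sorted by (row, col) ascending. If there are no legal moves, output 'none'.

(0,2): no bracket -> illegal
(0,3): flips 4 -> legal
(0,4): no bracket -> illegal
(0,5): no bracket -> illegal
(0,6): no bracket -> illegal
(0,7): flips 1 -> legal
(1,2): flips 2 -> legal
(1,4): no bracket -> illegal
(2,2): flips 1 -> legal
(2,4): flips 1 -> legal
(2,7): flips 1 -> legal
(3,2): flips 2 -> legal
(3,6): no bracket -> illegal
(3,7): flips 2 -> legal
(4,1): no bracket -> illegal
(4,2): flips 1 -> legal
(4,7): flips 1 -> legal
(5,1): flips 1 -> legal
(5,4): no bracket -> illegal
(5,6): no bracket -> illegal
(5,7): flips 1 -> legal
(6,1): flips 3 -> legal
(6,3): no bracket -> illegal
(7,3): flips 1 -> legal

Answer: (0,3) (0,7) (1,2) (2,2) (2,4) (2,7) (3,2) (3,7) (4,2) (4,7) (5,1) (5,7) (6,1) (7,3)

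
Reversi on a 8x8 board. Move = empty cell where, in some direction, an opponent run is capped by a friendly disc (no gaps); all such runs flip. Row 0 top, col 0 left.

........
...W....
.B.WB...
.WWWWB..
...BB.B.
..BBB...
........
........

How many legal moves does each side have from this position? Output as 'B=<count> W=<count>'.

Answer: B=7 W=12

Derivation:
-- B to move --
(0,2): flips 1 -> legal
(0,3): flips 3 -> legal
(0,4): no bracket -> illegal
(1,2): no bracket -> illegal
(1,4): no bracket -> illegal
(2,0): no bracket -> illegal
(2,2): flips 2 -> legal
(2,5): flips 1 -> legal
(3,0): flips 4 -> legal
(4,0): no bracket -> illegal
(4,1): flips 1 -> legal
(4,2): flips 1 -> legal
(4,5): no bracket -> illegal
B mobility = 7
-- W to move --
(1,0): flips 1 -> legal
(1,1): flips 1 -> legal
(1,2): no bracket -> illegal
(1,4): flips 1 -> legal
(1,5): flips 1 -> legal
(2,0): no bracket -> illegal
(2,2): no bracket -> illegal
(2,5): flips 1 -> legal
(2,6): no bracket -> illegal
(3,0): no bracket -> illegal
(3,6): flips 1 -> legal
(3,7): no bracket -> illegal
(4,1): no bracket -> illegal
(4,2): no bracket -> illegal
(4,5): no bracket -> illegal
(4,7): no bracket -> illegal
(5,1): no bracket -> illegal
(5,5): flips 1 -> legal
(5,6): no bracket -> illegal
(5,7): flips 3 -> legal
(6,1): flips 2 -> legal
(6,2): no bracket -> illegal
(6,3): flips 2 -> legal
(6,4): flips 2 -> legal
(6,5): flips 2 -> legal
W mobility = 12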